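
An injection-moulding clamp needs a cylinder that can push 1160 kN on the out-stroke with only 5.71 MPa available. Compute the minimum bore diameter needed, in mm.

Extension force acts on the full piston face: F = P × (π/4)D².
D = √(4F / (πP)) = √(4 × 1160 kN / (π × 5.71 MPa))

D ≈ 509 mm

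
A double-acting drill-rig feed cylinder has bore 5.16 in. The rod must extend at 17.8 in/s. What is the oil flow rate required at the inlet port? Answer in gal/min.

Q ≈ 96.7 gal/min

Cap-side area A_cap = π/4 × (5.16 in)² = 20.91 in^2
Q = A × v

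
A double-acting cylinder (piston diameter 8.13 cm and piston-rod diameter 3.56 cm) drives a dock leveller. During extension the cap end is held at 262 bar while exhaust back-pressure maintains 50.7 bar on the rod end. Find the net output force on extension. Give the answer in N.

F ≈ 1.15e5 N

Cap-side area A_cap = π/4 × (8.13 cm)² = 51.91 cm^2
Rod-side annular area A_ann = π/4 × (8.13² − 3.56²) = 41.96 cm^2
Net thrust = P_cap·A_cap − P_rod·A_ann = 1.360e5 N − 21270 N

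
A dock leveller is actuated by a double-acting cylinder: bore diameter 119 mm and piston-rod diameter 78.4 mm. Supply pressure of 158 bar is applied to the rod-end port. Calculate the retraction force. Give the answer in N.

F ≈ 99500 N

Rod-side annular area A_ann = π/4 × (119² − 78.4²) = 6295 mm^2
On retraction the pressure acts on the annular area (bore minus rod).
F = P × A_ann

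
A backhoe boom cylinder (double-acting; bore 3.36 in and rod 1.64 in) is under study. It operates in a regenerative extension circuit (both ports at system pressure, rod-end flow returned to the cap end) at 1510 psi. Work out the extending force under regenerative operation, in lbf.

With equal pressure on both faces, forces on the annular region cancel; the net push is pressure × rod cross-section.
Rod cross-section A_rod = π/4 × (1.64 in)² = 2.112 in^2
F = P × A_rod

F ≈ 3190 lbf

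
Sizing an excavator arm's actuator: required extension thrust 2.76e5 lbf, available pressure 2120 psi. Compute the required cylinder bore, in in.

Extension force acts on the full piston face: F = P × (π/4)D².
D = √(4F / (πP)) = √(4 × 2.76e5 lbf / (π × 2120 psi))

D ≈ 12.9 in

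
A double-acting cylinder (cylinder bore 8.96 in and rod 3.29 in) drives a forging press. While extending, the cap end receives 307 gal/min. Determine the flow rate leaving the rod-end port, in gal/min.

Q_out ≈ 266 gal/min

Cap-side area A_cap = π/4 × (8.96 in)² = 63.05 in^2
Rod-side annular area A_ann = π/4 × (8.96² − 3.29²) = 54.55 in^2
Piston speed v = Q_in/A_cap; rod-end outflow Q_out = v × A_ann = Q_in × A_ann/A_cap.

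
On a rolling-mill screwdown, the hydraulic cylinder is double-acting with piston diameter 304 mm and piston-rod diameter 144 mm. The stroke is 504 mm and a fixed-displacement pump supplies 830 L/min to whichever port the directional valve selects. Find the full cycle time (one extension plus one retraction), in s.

Cap-side area A_cap = π/4 × (304 mm)² = 72580 mm^2
Rod-side annular area A_ann = π/4 × (304² − 144²) = 56300 mm^2
t_ext = A_cap·L/Q = 2.644 s
t_ret = A_ann·L/Q = 2.051 s
t_cycle = t_ext + t_ret

t ≈ 4.70 s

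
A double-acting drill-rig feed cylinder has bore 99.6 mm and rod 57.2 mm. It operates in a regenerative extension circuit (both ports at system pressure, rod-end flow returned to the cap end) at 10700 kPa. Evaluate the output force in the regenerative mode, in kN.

F ≈ 27.5 kN

With equal pressure on both faces, forces on the annular region cancel; the net push is pressure × rod cross-section.
Rod cross-section A_rod = π/4 × (57.2 mm)² = 2570 mm^2
F = P × A_rod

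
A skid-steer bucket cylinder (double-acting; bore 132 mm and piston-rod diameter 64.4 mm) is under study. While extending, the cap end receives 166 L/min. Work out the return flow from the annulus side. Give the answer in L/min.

Cap-side area A_cap = π/4 × (132 mm)² = 13680 mm^2
Rod-side annular area A_ann = π/4 × (132² − 64.4²) = 10430 mm^2
Piston speed v = Q_in/A_cap; rod-end outflow Q_out = v × A_ann = Q_in × A_ann/A_cap.

Q_out ≈ 126 L/min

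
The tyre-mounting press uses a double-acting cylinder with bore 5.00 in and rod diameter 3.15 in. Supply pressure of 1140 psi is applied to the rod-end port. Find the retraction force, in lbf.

F ≈ 13500 lbf

Rod-side annular area A_ann = π/4 × (5.00² − 3.15²) = 11.84 in^2
On retraction the pressure acts on the annular area (bore minus rod).
F = P × A_ann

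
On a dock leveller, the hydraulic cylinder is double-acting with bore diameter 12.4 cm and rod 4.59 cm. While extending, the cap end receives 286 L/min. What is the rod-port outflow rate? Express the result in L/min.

Q_out ≈ 247 L/min

Cap-side area A_cap = π/4 × (12.4 cm)² = 120.8 cm^2
Rod-side annular area A_ann = π/4 × (12.4² − 4.59²) = 104.2 cm^2
Piston speed v = Q_in/A_cap; rod-end outflow Q_out = v × A_ann = Q_in × A_ann/A_cap.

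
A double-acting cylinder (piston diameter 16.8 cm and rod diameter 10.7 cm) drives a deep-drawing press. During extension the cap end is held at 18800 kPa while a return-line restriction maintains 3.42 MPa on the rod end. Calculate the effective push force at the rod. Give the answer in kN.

Cap-side area A_cap = π/4 × (16.8 cm)² = 221.7 cm^2
Rod-side annular area A_ann = π/4 × (16.8² − 10.7²) = 131.8 cm^2
Net thrust = P_cap·A_cap − P_rod·A_ann = 416.7 kN − 45.06 kN

F ≈ 372 kN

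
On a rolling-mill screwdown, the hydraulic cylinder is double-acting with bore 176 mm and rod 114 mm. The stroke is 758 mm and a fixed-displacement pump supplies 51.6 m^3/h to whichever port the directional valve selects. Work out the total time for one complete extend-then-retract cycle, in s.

t ≈ 2.03 s

Cap-side area A_cap = π/4 × (176 mm)² = 24330 mm^2
Rod-side annular area A_ann = π/4 × (176² − 114²) = 14120 mm^2
t_ext = A_cap·L/Q = 1.287 s
t_ret = A_ann·L/Q = 0.7468 s
t_cycle = t_ext + t_ret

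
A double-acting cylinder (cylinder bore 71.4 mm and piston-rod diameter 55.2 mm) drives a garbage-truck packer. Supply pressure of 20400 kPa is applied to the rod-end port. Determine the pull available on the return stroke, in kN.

F ≈ 32.9 kN

Rod-side annular area A_ann = π/4 × (71.4² − 55.2²) = 1611 mm^2
On retraction the pressure acts on the annular area (bore minus rod).
F = P × A_ann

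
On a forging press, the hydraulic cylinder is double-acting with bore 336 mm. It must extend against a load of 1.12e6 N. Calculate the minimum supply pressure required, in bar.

P ≈ 126 bar

Cap-side area A_cap = π/4 × (336 mm)² = 88670 mm^2
P = F / A = 1.12e6 N / A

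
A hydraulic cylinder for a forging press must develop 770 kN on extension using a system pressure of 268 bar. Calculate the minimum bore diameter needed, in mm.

Extension force acts on the full piston face: F = P × (π/4)D².
D = √(4F / (πP)) = √(4 × 770 kN / (π × 268 bar))

D ≈ 191 mm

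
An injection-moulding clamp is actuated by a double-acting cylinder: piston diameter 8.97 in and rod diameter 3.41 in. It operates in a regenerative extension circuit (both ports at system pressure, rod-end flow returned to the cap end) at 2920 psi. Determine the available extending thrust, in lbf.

With equal pressure on both faces, forces on the annular region cancel; the net push is pressure × rod cross-section.
Rod cross-section A_rod = π/4 × (3.41 in)² = 9.133 in^2
F = P × A_rod

F ≈ 26700 lbf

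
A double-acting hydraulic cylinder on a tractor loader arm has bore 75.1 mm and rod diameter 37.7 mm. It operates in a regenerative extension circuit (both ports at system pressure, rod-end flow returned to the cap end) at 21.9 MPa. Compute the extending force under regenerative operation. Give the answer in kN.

With equal pressure on both faces, forces on the annular region cancel; the net push is pressure × rod cross-section.
Rod cross-section A_rod = π/4 × (37.7 mm)² = 1116 mm^2
F = P × A_rod

F ≈ 24.4 kN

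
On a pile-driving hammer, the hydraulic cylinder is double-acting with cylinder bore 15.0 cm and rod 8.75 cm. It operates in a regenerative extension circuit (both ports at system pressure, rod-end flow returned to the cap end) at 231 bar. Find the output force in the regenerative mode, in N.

With equal pressure on both faces, forces on the annular region cancel; the net push is pressure × rod cross-section.
Rod cross-section A_rod = π/4 × (8.75 cm)² = 60.13 cm^2
F = P × A_rod

F ≈ 1.39e5 N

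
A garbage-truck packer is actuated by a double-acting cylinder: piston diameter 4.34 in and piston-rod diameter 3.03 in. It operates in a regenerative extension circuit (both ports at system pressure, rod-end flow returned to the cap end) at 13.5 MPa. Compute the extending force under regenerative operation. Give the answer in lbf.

With equal pressure on both faces, forces on the annular region cancel; the net push is pressure × rod cross-section.
Rod cross-section A_rod = π/4 × (3.03 in)² = 7.211 in^2
F = P × A_rod

F ≈ 14100 lbf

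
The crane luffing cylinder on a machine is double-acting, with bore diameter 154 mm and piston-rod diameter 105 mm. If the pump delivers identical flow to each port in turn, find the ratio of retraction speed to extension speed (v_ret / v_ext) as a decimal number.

v_ret/v_ext ≈ 1.87

Cap-side area A_cap = π/4 × (154 mm)² = 18630 mm^2
Rod-side annular area A_ann = π/4 × (154² − 105²) = 9967 mm^2
For equal Q, v ∝ 1/A, so v_ret/v_ext = A_cap/A_ann.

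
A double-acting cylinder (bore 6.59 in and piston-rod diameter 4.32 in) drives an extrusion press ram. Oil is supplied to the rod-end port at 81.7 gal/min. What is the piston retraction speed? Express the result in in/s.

v ≈ 16.2 in/s

Rod-side annular area A_ann = π/4 × (6.59² − 4.32²) = 19.45 in^2
Flow into the rod-end port fills the annular volume.
v = Q / A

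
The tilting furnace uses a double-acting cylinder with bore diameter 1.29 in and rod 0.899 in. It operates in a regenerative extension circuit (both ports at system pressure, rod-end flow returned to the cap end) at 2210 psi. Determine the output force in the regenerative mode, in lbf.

With equal pressure on both faces, forces on the annular region cancel; the net push is pressure × rod cross-section.
Rod cross-section A_rod = π/4 × (0.899 in)² = 0.6348 in^2
F = P × A_rod

F ≈ 1400 lbf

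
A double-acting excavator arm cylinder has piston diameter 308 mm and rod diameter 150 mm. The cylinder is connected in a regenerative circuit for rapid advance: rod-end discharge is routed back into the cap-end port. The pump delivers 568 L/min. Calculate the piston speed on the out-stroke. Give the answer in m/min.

v ≈ 32.1 m/min

In regeneration the rod-end outflow joins the pump flow into the cap end, so the net volume the pump must supply per unit advance equals the rod cross-section area.
Rod cross-section A_rod = π/4 × (150 mm)² = 17670 mm^2
v = Q_pump / A_rod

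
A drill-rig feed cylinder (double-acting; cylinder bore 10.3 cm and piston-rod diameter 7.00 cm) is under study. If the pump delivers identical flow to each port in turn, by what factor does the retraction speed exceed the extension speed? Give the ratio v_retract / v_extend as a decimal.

v_ret/v_ext ≈ 1.86

Cap-side area A_cap = π/4 × (10.3 cm)² = 83.32 cm^2
Rod-side annular area A_ann = π/4 × (10.3² − 7.00²) = 44.84 cm^2
For equal Q, v ∝ 1/A, so v_ret/v_ext = A_cap/A_ann.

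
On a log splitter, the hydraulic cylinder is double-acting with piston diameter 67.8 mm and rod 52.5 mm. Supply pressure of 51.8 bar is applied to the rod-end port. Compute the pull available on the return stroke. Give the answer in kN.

F ≈ 7.49 kN

Rod-side annular area A_ann = π/4 × (67.8² − 52.5²) = 1446 mm^2
On retraction the pressure acts on the annular area (bore minus rod).
F = P × A_ann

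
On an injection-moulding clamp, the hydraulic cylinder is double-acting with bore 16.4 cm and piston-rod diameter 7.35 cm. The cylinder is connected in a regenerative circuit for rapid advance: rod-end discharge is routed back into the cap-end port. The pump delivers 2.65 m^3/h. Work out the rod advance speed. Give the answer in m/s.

v ≈ 0.173 m/s

In regeneration the rod-end outflow joins the pump flow into the cap end, so the net volume the pump must supply per unit advance equals the rod cross-section area.
Rod cross-section A_rod = π/4 × (7.35 cm)² = 42.43 cm^2
v = Q_pump / A_rod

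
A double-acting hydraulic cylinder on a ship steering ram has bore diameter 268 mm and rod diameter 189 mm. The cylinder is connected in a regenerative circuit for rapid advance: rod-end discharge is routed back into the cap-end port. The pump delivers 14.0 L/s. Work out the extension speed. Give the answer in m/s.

In regeneration the rod-end outflow joins the pump flow into the cap end, so the net volume the pump must supply per unit advance equals the rod cross-section area.
Rod cross-section A_rod = π/4 × (189 mm)² = 28060 mm^2
v = Q_pump / A_rod

v ≈ 0.499 m/s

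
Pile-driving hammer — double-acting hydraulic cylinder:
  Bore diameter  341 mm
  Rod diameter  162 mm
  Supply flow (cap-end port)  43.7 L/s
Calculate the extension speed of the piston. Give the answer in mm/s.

Cap-side area A_cap = π/4 × (341 mm)² = 91330 mm^2
v = Q / A

v ≈ 479 mm/s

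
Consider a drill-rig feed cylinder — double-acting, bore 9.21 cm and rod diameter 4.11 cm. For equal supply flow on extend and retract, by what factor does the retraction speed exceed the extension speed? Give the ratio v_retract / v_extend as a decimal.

Cap-side area A_cap = π/4 × (9.21 cm)² = 66.62 cm^2
Rod-side annular area A_ann = π/4 × (9.21² − 4.11²) = 53.35 cm^2
For equal Q, v ∝ 1/A, so v_ret/v_ext = A_cap/A_ann.

v_ret/v_ext ≈ 1.25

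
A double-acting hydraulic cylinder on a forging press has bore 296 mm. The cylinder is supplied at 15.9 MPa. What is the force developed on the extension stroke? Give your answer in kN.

Cap-side area A_cap = π/4 × (296 mm)² = 68810 mm^2
F = P × A_cap = 15.9 MPa × A_cap

F ≈ 1090 kN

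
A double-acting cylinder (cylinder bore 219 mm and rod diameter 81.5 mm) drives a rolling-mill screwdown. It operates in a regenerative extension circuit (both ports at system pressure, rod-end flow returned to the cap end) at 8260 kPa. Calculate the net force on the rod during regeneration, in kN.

With equal pressure on both faces, forces on the annular region cancel; the net push is pressure × rod cross-section.
Rod cross-section A_rod = π/4 × (81.5 mm)² = 5217 mm^2
F = P × A_rod

F ≈ 43.1 kN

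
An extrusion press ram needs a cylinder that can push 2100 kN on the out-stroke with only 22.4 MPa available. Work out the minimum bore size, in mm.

D ≈ 345 mm

Extension force acts on the full piston face: F = P × (π/4)D².
D = √(4F / (πP)) = √(4 × 2100 kN / (π × 22.4 MPa))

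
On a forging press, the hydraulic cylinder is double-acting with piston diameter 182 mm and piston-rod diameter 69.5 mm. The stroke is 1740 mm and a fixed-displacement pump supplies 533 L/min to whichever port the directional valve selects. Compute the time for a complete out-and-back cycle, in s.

Cap-side area A_cap = π/4 × (182 mm)² = 26020 mm^2
Rod-side annular area A_ann = π/4 × (182² − 69.5²) = 22220 mm^2
t_ext = A_cap·L/Q = 5.096 s
t_ret = A_ann·L/Q = 4.353 s
t_cycle = t_ext + t_ret

t ≈ 9.45 s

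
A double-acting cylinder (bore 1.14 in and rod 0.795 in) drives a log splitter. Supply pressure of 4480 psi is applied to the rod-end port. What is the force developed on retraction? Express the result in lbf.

F ≈ 2350 lbf

Rod-side annular area A_ann = π/4 × (1.14² − 0.795²) = 0.5243 in^2
On retraction the pressure acts on the annular area (bore minus rod).
F = P × A_ann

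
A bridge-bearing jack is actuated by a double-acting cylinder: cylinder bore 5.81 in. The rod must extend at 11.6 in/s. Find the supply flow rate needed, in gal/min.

Cap-side area A_cap = π/4 × (5.81 in)² = 26.51 in^2
Q = A × v

Q ≈ 79.9 gal/min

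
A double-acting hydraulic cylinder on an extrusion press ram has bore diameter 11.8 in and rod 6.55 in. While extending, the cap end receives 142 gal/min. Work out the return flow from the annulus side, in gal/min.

Q_out ≈ 98.2 gal/min

Cap-side area A_cap = π/4 × (11.8 in)² = 109.4 in^2
Rod-side annular area A_ann = π/4 × (11.8² − 6.55²) = 75.66 in^2
Piston speed v = Q_in/A_cap; rod-end outflow Q_out = v × A_ann = Q_in × A_ann/A_cap.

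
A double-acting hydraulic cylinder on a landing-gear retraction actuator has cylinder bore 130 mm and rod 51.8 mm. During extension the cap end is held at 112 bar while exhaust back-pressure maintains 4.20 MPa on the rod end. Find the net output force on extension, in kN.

F ≈ 102 kN

Cap-side area A_cap = π/4 × (130 mm)² = 13270 mm^2
Rod-side annular area A_ann = π/4 × (130² − 51.8²) = 11170 mm^2
Net thrust = P_cap·A_cap − P_rod·A_ann = 148.7 kN − 46.90 kN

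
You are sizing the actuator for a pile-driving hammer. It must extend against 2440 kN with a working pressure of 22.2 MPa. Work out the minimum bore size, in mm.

D ≈ 374 mm

Extension force acts on the full piston face: F = P × (π/4)D².
D = √(4F / (πP)) = √(4 × 2440 kN / (π × 22.2 MPa))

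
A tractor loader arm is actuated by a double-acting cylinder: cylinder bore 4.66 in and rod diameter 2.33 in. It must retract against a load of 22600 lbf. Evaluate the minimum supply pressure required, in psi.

P ≈ 1770 psi

Rod-side annular area A_ann = π/4 × (4.66² − 2.33²) = 12.79 in^2
Retraction: pressure acts on the annular area.
P = F / A = 22600 lbf / A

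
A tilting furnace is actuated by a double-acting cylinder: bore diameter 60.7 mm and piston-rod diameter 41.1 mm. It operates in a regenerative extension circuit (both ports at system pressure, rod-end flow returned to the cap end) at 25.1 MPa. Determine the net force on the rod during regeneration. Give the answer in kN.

F ≈ 33.3 kN

With equal pressure on both faces, forces on the annular region cancel; the net push is pressure × rod cross-section.
Rod cross-section A_rod = π/4 × (41.1 mm)² = 1327 mm^2
F = P × A_rod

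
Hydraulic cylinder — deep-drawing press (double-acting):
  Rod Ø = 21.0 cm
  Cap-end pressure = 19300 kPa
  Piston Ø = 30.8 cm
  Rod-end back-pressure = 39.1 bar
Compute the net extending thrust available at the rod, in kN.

Cap-side area A_cap = π/4 × (30.8 cm)² = 745.1 cm^2
Rod-side annular area A_ann = π/4 × (30.8² − 21.0²) = 398.7 cm^2
Net thrust = P_cap·A_cap − P_rod·A_ann = 1438 kN − 155.9 kN

F ≈ 1280 kN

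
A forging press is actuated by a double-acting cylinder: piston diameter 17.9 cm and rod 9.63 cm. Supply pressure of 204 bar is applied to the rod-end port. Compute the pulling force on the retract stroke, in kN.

Rod-side annular area A_ann = π/4 × (17.9² − 9.63²) = 178.8 cm^2
On retraction the pressure acts on the annular area (bore minus rod).
F = P × A_ann

F ≈ 365 kN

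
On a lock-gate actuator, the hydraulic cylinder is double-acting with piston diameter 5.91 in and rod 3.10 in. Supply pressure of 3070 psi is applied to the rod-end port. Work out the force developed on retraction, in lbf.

Rod-side annular area A_ann = π/4 × (5.91² − 3.10²) = 19.88 in^2
On retraction the pressure acts on the annular area (bore minus rod).
F = P × A_ann

F ≈ 61000 lbf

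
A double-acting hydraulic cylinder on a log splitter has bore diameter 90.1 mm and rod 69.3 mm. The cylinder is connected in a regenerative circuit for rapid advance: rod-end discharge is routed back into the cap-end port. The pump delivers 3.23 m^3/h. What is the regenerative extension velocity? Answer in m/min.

In regeneration the rod-end outflow joins the pump flow into the cap end, so the net volume the pump must supply per unit advance equals the rod cross-section area.
Rod cross-section A_rod = π/4 × (69.3 mm)² = 3772 mm^2
v = Q_pump / A_rod

v ≈ 14.3 m/min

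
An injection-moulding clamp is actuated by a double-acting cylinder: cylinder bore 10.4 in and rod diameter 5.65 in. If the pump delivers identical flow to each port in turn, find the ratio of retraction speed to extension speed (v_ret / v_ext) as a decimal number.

v_ret/v_ext ≈ 1.42

Cap-side area A_cap = π/4 × (10.4 in)² = 84.95 in^2
Rod-side annular area A_ann = π/4 × (10.4² − 5.65²) = 59.88 in^2
For equal Q, v ∝ 1/A, so v_ret/v_ext = A_cap/A_ann.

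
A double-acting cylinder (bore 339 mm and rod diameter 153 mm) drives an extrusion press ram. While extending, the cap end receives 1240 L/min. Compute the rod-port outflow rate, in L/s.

Cap-side area A_cap = π/4 × (339 mm)² = 90260 mm^2
Rod-side annular area A_ann = π/4 × (339² − 153²) = 71870 mm^2
Piston speed v = Q_in/A_cap; rod-end outflow Q_out = v × A_ann = Q_in × A_ann/A_cap.

Q_out ≈ 16.5 L/s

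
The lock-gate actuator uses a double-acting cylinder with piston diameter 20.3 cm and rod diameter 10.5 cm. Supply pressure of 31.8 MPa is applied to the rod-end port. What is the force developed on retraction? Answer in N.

F ≈ 7.54e5 N

Rod-side annular area A_ann = π/4 × (20.3² − 10.5²) = 237.1 cm^2
On retraction the pressure acts on the annular area (bore minus rod).
F = P × A_ann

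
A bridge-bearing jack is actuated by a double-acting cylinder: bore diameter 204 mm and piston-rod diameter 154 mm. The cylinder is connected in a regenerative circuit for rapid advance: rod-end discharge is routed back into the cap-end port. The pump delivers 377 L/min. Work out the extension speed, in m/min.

v ≈ 20.2 m/min

In regeneration the rod-end outflow joins the pump flow into the cap end, so the net volume the pump must supply per unit advance equals the rod cross-section area.
Rod cross-section A_rod = π/4 × (154 mm)² = 18630 mm^2
v = Q_pump / A_rod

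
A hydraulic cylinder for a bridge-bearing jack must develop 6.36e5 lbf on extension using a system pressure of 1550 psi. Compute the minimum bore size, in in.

D ≈ 22.9 in

Extension force acts on the full piston face: F = P × (π/4)D².
D = √(4F / (πP)) = √(4 × 6.36e5 lbf / (π × 1550 psi))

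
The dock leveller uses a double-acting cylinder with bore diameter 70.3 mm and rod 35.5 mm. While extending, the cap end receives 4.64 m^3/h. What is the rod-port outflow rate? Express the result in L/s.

Cap-side area A_cap = π/4 × (70.3 mm)² = 3882 mm^2
Rod-side annular area A_ann = π/4 × (70.3² − 35.5²) = 2892 mm^2
Piston speed v = Q_in/A_cap; rod-end outflow Q_out = v × A_ann = Q_in × A_ann/A_cap.

Q_out ≈ 0.960 L/s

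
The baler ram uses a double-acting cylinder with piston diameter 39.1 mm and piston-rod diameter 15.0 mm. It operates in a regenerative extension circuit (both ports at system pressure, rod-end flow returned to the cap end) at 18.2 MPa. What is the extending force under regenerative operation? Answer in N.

With equal pressure on both faces, forces on the annular region cancel; the net push is pressure × rod cross-section.
Rod cross-section A_rod = π/4 × (15.0 mm)² = 176.7 mm^2
F = P × A_rod

F ≈ 3220 N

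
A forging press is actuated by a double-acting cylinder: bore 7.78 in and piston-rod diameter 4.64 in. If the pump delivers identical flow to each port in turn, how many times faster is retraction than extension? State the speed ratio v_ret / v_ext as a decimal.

Cap-side area A_cap = π/4 × (7.78 in)² = 47.54 in^2
Rod-side annular area A_ann = π/4 × (7.78² − 4.64²) = 30.63 in^2
For equal Q, v ∝ 1/A, so v_ret/v_ext = A_cap/A_ann.

v_ret/v_ext ≈ 1.55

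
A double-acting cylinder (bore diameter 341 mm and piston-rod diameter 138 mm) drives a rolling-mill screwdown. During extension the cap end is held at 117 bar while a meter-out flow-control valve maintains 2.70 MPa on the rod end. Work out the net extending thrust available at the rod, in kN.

F ≈ 862 kN

Cap-side area A_cap = π/4 × (341 mm)² = 91330 mm^2
Rod-side annular area A_ann = π/4 × (341² − 138²) = 76370 mm^2
Net thrust = P_cap·A_cap − P_rod·A_ann = 1069 kN − 206.2 kN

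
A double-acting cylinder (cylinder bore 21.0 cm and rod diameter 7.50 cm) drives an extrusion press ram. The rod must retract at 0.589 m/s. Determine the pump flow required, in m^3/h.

Q ≈ 64.1 m^3/h

Rod-side annular area A_ann = π/4 × (21.0² − 7.50²) = 302.2 cm^2
Q = A × v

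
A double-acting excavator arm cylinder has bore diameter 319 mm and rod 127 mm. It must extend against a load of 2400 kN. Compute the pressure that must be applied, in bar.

P ≈ 300 bar

Cap-side area A_cap = π/4 × (319 mm)² = 79920 mm^2
P = F / A = 2400 kN / A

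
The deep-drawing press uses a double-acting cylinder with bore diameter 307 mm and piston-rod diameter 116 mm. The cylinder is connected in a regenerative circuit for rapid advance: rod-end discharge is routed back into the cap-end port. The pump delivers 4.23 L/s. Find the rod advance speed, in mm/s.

In regeneration the rod-end outflow joins the pump flow into the cap end, so the net volume the pump must supply per unit advance equals the rod cross-section area.
Rod cross-section A_rod = π/4 × (116 mm)² = 10570 mm^2
v = Q_pump / A_rod

v ≈ 400 mm/s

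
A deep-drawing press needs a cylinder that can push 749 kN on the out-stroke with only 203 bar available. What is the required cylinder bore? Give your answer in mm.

Extension force acts on the full piston face: F = P × (π/4)D².
D = √(4F / (πP)) = √(4 × 749 kN / (π × 203 bar))

D ≈ 217 mm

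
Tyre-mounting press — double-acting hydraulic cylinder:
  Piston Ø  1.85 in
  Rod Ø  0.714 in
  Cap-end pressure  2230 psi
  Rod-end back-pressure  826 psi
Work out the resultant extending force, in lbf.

F ≈ 4100 lbf

Cap-side area A_cap = π/4 × (1.85 in)² = 2.688 in^2
Rod-side annular area A_ann = π/4 × (1.85² − 0.714²) = 2.288 in^2
Net thrust = P_cap·A_cap − P_rod·A_ann = 5994 lbf − 1890 lbf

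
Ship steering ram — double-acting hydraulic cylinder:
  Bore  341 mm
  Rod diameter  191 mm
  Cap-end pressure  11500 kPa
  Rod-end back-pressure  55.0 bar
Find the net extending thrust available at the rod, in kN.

F ≈ 706 kN

Cap-side area A_cap = π/4 × (341 mm)² = 91330 mm^2
Rod-side annular area A_ann = π/4 × (341² − 191²) = 62670 mm^2
Net thrust = P_cap·A_cap − P_rod·A_ann = 1050 kN − 344.7 kN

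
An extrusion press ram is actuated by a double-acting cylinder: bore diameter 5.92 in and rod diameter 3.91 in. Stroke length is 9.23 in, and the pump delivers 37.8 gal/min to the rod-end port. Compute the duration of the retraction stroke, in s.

Rod-side annular area A_ann = π/4 × (5.92² − 3.91²) = 15.52 in^2
Swept volume V = A × L; t = V / Q = A·L / Q

t ≈ 0.984 s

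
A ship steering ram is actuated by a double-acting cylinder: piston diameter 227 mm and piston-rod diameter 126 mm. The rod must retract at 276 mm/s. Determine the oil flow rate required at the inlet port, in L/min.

Q ≈ 464 L/min

Rod-side annular area A_ann = π/4 × (227² − 126²) = 28000 mm^2
Q = A × v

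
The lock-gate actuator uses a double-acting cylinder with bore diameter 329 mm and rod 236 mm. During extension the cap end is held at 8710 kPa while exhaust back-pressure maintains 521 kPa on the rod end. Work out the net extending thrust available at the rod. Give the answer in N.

Cap-side area A_cap = π/4 × (329 mm)² = 85010 mm^2
Rod-side annular area A_ann = π/4 × (329² − 236²) = 41270 mm^2
Net thrust = P_cap·A_cap − P_rod·A_ann = 7.405e5 N − 21500 N

F ≈ 7.19e5 N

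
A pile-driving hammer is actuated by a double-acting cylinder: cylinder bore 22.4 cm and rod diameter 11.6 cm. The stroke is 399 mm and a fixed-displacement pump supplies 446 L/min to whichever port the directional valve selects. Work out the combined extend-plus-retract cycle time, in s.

Cap-side area A_cap = π/4 × (22.4 cm)² = 394.1 cm^2
Rod-side annular area A_ann = π/4 × (22.4² − 11.6²) = 288.4 cm^2
t_ext = A_cap·L/Q = 2.115 s
t_ret = A_ann·L/Q = 1.548 s
t_cycle = t_ext + t_ret

t ≈ 3.66 s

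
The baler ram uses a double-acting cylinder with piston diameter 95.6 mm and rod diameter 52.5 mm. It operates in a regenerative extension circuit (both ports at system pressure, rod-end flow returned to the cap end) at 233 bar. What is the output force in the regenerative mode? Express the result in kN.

F ≈ 50.4 kN

With equal pressure on both faces, forces on the annular region cancel; the net push is pressure × rod cross-section.
Rod cross-section A_rod = π/4 × (52.5 mm)² = 2165 mm^2
F = P × A_rod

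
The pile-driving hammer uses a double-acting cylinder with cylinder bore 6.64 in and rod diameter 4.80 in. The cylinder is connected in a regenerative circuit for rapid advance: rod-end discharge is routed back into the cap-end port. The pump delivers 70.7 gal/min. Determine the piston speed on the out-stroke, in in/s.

In regeneration the rod-end outflow joins the pump flow into the cap end, so the net volume the pump must supply per unit advance equals the rod cross-section area.
Rod cross-section A_rod = π/4 × (4.80 in)² = 18.10 in^2
v = Q_pump / A_rod

v ≈ 15.0 in/s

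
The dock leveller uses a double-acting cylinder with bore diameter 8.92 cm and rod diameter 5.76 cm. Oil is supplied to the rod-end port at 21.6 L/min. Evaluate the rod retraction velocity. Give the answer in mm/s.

v ≈ 98.8 mm/s

Rod-side annular area A_ann = π/4 × (8.92² − 5.76²) = 36.43 cm^2
Flow into the rod-end port fills the annular volume.
v = Q / A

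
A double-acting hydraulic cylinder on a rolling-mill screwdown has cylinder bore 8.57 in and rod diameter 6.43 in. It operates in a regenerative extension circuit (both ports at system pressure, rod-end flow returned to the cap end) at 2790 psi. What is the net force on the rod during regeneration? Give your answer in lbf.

With equal pressure on both faces, forces on the annular region cancel; the net push is pressure × rod cross-section.
Rod cross-section A_rod = π/4 × (6.43 in)² = 32.47 in^2
F = P × A_rod

F ≈ 90600 lbf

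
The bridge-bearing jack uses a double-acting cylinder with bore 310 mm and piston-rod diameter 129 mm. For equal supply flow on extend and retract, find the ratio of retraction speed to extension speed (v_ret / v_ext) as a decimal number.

v_ret/v_ext ≈ 1.21

Cap-side area A_cap = π/4 × (310 mm)² = 75480 mm^2
Rod-side annular area A_ann = π/4 × (310² − 129²) = 62410 mm^2
For equal Q, v ∝ 1/A, so v_ret/v_ext = A_cap/A_ann.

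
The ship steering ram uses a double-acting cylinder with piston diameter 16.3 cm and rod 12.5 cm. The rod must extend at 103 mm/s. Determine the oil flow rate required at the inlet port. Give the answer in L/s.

Cap-side area A_cap = π/4 × (16.3 cm)² = 208.7 cm^2
Q = A × v

Q ≈ 2.15 L/s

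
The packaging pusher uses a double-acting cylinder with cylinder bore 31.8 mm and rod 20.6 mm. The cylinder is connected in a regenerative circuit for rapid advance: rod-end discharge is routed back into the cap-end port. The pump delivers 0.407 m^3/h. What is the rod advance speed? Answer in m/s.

In regeneration the rod-end outflow joins the pump flow into the cap end, so the net volume the pump must supply per unit advance equals the rod cross-section area.
Rod cross-section A_rod = π/4 × (20.6 mm)² = 333.3 mm^2
v = Q_pump / A_rod

v ≈ 0.339 m/s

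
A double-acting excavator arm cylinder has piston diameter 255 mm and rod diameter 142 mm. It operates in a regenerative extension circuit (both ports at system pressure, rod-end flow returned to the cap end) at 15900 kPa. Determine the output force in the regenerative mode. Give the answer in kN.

F ≈ 252 kN

With equal pressure on both faces, forces on the annular region cancel; the net push is pressure × rod cross-section.
Rod cross-section A_rod = π/4 × (142 mm)² = 15840 mm^2
F = P × A_rod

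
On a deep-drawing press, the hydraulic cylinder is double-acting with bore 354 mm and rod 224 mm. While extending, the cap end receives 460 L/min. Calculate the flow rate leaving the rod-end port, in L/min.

Q_out ≈ 276 L/min

Cap-side area A_cap = π/4 × (354 mm)² = 98420 mm^2
Rod-side annular area A_ann = π/4 × (354² − 224²) = 59010 mm^2
Piston speed v = Q_in/A_cap; rod-end outflow Q_out = v × A_ann = Q_in × A_ann/A_cap.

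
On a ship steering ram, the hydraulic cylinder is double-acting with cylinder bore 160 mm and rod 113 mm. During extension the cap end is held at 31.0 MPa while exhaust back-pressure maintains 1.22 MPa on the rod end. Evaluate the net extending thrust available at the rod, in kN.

F ≈ 611 kN

Cap-side area A_cap = π/4 × (160 mm)² = 20110 mm^2
Rod-side annular area A_ann = π/4 × (160² − 113²) = 10080 mm^2
Net thrust = P_cap·A_cap − P_rod·A_ann = 623.3 kN − 12.29 kN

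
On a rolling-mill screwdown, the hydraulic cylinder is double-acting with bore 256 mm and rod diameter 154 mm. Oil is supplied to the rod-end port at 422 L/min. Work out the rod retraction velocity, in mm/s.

Rod-side annular area A_ann = π/4 × (256² − 154²) = 32850 mm^2
Flow into the rod-end port fills the annular volume.
v = Q / A

v ≈ 214 mm/s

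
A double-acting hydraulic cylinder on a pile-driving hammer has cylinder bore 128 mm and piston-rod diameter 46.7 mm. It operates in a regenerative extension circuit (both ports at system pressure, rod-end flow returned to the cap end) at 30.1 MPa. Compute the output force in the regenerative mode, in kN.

With equal pressure on both faces, forces on the annular region cancel; the net push is pressure × rod cross-section.
Rod cross-section A_rod = π/4 × (46.7 mm)² = 1713 mm^2
F = P × A_rod

F ≈ 51.6 kN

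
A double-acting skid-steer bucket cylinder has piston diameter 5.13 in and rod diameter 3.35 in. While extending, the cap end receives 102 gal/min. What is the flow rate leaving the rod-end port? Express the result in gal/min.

Q_out ≈ 58.5 gal/min

Cap-side area A_cap = π/4 × (5.13 in)² = 20.67 in^2
Rod-side annular area A_ann = π/4 × (5.13² − 3.35²) = 11.86 in^2
Piston speed v = Q_in/A_cap; rod-end outflow Q_out = v × A_ann = Q_in × A_ann/A_cap.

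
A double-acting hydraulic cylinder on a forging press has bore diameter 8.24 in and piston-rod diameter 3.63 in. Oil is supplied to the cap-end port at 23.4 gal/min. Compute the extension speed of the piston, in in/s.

v ≈ 1.69 in/s

Cap-side area A_cap = π/4 × (8.24 in)² = 53.33 in^2
v = Q / A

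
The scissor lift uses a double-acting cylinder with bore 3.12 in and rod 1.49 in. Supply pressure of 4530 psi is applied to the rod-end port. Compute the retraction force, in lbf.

Rod-side annular area A_ann = π/4 × (3.12² − 1.49²) = 5.902 in^2
On retraction the pressure acts on the annular area (bore minus rod).
F = P × A_ann

F ≈ 26700 lbf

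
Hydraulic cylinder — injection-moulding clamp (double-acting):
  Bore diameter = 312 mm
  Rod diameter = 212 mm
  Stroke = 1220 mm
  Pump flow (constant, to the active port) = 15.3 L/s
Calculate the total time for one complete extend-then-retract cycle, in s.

Cap-side area A_cap = π/4 × (312 mm)² = 76450 mm^2
Rod-side annular area A_ann = π/4 × (312² − 212²) = 41150 mm^2
t_ext = A_cap·L/Q = 6.096 s
t_ret = A_ann·L/Q = 3.282 s
t_cycle = t_ext + t_ret

t ≈ 9.38 s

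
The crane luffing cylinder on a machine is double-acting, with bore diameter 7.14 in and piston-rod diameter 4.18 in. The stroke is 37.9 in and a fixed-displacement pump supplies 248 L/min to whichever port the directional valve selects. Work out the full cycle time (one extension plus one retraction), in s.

Cap-side area A_cap = π/4 × (7.14 in)² = 40.04 in^2
Rod-side annular area A_ann = π/4 × (7.14² − 4.18²) = 26.32 in^2
t_ext = A_cap·L/Q = 6.016 s
t_ret = A_ann·L/Q = 3.954 s
t_cycle = t_ext + t_ret

t ≈ 9.97 s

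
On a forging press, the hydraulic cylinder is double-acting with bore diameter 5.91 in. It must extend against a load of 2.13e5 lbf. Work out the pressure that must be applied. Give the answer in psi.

Cap-side area A_cap = π/4 × (5.91 in)² = 27.43 in^2
P = F / A = 2.13e5 lbf / A

P ≈ 7760 psi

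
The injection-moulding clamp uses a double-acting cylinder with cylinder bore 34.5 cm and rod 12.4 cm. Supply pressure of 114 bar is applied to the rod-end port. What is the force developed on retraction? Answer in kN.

F ≈ 928 kN

Rod-side annular area A_ann = π/4 × (34.5² − 12.4²) = 814.1 cm^2
On retraction the pressure acts on the annular area (bore minus rod).
F = P × A_ann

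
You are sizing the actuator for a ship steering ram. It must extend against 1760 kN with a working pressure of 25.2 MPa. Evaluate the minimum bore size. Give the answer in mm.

Extension force acts on the full piston face: F = P × (π/4)D².
D = √(4F / (πP)) = √(4 × 1760 kN / (π × 25.2 MPa))

D ≈ 298 mm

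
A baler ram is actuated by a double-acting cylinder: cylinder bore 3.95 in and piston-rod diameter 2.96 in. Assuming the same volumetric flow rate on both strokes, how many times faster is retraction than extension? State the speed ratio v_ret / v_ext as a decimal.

Cap-side area A_cap = π/4 × (3.95 in)² = 12.25 in^2
Rod-side annular area A_ann = π/4 × (3.95² − 2.96²) = 5.373 in^2
For equal Q, v ∝ 1/A, so v_ret/v_ext = A_cap/A_ann.

v_ret/v_ext ≈ 2.28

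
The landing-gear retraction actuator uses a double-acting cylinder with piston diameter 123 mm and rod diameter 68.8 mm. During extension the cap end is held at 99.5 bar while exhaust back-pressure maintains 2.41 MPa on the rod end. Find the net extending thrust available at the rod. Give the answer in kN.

F ≈ 98.6 kN

Cap-side area A_cap = π/4 × (123 mm)² = 11880 mm^2
Rod-side annular area A_ann = π/4 × (123² − 68.8²) = 8165 mm^2
Net thrust = P_cap·A_cap − P_rod·A_ann = 118.2 kN − 19.68 kN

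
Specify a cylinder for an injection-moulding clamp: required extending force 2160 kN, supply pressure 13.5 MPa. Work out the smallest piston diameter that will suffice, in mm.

D ≈ 451 mm

Extension force acts on the full piston face: F = P × (π/4)D².
D = √(4F / (πP)) = √(4 × 2160 kN / (π × 13.5 MPa))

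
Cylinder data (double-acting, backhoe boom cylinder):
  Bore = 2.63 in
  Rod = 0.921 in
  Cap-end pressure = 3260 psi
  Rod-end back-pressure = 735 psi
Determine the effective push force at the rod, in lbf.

Cap-side area A_cap = π/4 × (2.63 in)² = 5.433 in^2
Rod-side annular area A_ann = π/4 × (2.63² − 0.921²) = 4.766 in^2
Net thrust = P_cap·A_cap − P_rod·A_ann = 17710 lbf − 3503 lbf

F ≈ 14200 lbf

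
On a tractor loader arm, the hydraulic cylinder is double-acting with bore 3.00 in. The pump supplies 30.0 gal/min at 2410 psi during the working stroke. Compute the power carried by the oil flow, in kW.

W ≈ 31.4 kW

Hydraulic power = P × Q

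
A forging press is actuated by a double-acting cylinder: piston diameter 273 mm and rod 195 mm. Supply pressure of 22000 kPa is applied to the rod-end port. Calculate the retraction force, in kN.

Rod-side annular area A_ann = π/4 × (273² − 195²) = 28670 mm^2
On retraction the pressure acts on the annular area (bore minus rod).
F = P × A_ann

F ≈ 631 kN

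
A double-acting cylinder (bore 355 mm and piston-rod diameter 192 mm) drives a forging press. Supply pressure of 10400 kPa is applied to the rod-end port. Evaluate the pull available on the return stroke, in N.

Rod-side annular area A_ann = π/4 × (355² − 192²) = 70030 mm^2
On retraction the pressure acts on the annular area (bore minus rod).
F = P × A_ann

F ≈ 7.28e5 N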